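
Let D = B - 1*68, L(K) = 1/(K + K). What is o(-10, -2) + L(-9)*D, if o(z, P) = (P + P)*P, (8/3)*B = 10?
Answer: 833/72 ≈ 11.569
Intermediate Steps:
B = 15/4 (B = (3/8)*10 = 15/4 ≈ 3.7500)
o(z, P) = 2*P² (o(z, P) = (2*P)*P = 2*P²)
L(K) = 1/(2*K)
D = -257/4 (D = 15/4 - 1*68 = 15/4 - 68 = -257/4 ≈ -64.250)
o(-10, -2) + L(-9)*D = 2*(-2)² + ((½)/(-9))*(-257/4) = 2*4 + ((½)*(-⅑))*(-257/4) = 8 - 1/18*(-257/4) = 8 + 257/72 = 833/72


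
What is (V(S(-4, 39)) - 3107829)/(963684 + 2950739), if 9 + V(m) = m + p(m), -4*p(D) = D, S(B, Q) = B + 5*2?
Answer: -6215667/7828846 ≈ -0.79394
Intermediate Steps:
S(B, Q) = 10 + B (S(B, Q) = B + 10 = 10 + B)
p(D) = -D/4
V(m) = -9 + 3*m/4 (V(m) = -9 + (m - m/4) = -9 + 3*m/4)
(V(S(-4, 39)) - 3107829)/(963684 + 2950739) = ((-9 + 3*(10 - 4)/4) - 3107829)/(963684 + 2950739) = ((-9 + (¾)*6) - 3107829)/3914423 = ((-9 + 9/2) - 3107829)*(1/3914423) = (-9/2 - 3107829)*(1/3914423) = -6215667/2*1/3914423 = -6215667/7828846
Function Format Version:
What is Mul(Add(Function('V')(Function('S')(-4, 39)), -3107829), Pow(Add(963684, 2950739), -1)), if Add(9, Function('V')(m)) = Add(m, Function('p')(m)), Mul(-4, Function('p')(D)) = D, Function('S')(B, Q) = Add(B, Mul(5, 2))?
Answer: Rational(-6215667, 7828846) ≈ -0.79394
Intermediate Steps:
Function('S')(B, Q) = Add(10, B) (Function('S')(B, Q) = Add(B, 10) = Add(10, B))
Function('p')(D) = Mul(Rational(-1, 4), D)
Function('V')(m) = Add(-9, Mul(Rational(3, 4), m)) (Function('V')(m) = Add(-9, Add(m, Mul(Rational(-1, 4), m))) = Add(-9, Mul(Rational(3, 4), m)))
Mul(Add(Function('V')(Function('S')(-4, 39)), -3107829), Pow(Add(963684, 2950739), -1)) = Mul(Add(Add(-9, Mul(Rational(3, 4), Add(10, -4))), -3107829), Pow(Add(963684, 2950739), -1)) = Mul(Add(Add(-9, Mul(Rational(3, 4), 6)), -3107829), Pow(3914423, -1)) = Mul(Add(Add(-9, Rational(9, 2)), -3107829), Rational(1, 3914423)) = Mul(Add(Rational(-9, 2), -3107829), Rational(1, 3914423)) = Mul(Rational(-6215667, 2), Rational(1, 3914423)) = Rational(-6215667, 7828846)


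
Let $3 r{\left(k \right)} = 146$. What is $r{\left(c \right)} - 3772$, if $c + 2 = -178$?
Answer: $- \frac{11170}{3} \approx -3723.3$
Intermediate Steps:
$c = -180$ ($c = -2 - 178 = -180$)
$r{\left(k \right)} = \frac{146}{3}$ ($r{\left(k \right)} = \frac{1}{3} \cdot 146 = \frac{146}{3}$)
$r{\left(c \right)} - 3772 = \frac{146}{3} - 3772 = - \frac{11170}{3}$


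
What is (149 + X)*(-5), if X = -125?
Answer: -120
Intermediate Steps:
(149 + X)*(-5) = (149 - 125)*(-5) = 24*(-5) = -120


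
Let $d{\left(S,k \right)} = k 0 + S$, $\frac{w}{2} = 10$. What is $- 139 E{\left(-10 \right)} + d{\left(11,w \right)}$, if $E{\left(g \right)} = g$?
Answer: $1401$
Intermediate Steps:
$w = 20$ ($w = 2 \cdot 10 = 20$)
$d{\left(S,k \right)} = S$ ($d{\left(S,k \right)} = 0 + S = S$)
$- 139 E{\left(-10 \right)} + d{\left(11,w \right)} = \left(-139\right) \left(-10\right) + 11 = 1390 + 11 = 1401$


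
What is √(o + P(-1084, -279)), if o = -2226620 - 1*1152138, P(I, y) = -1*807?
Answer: I*√3379565 ≈ 1838.4*I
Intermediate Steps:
P(I, y) = -807
o = -3378758 (o = -2226620 - 1152138 = -3378758)
√(o + P(-1084, -279)) = √(-3378758 - 807) = √(-3379565) = I*√3379565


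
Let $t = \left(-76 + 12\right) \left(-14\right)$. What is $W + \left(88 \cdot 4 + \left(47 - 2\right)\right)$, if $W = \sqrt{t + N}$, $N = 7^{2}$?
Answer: $397 + 3 \sqrt{105} \approx 427.74$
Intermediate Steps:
$t = 896$ ($t = \left(-64\right) \left(-14\right) = 896$)
$N = 49$
$W = 3 \sqrt{105}$ ($W = \sqrt{896 + 49} = \sqrt{945} = 3 \sqrt{105} \approx 30.741$)
$W + \left(88 \cdot 4 + \left(47 - 2\right)\right) = 3 \sqrt{105} + \left(88 \cdot 4 + \left(47 - 2\right)\right) = 3 \sqrt{105} + \left(352 + \left(47 - 2\right)\right) = 3 \sqrt{105} + \left(352 + 45\right) = 3 \sqrt{105} + 397 = 397 + 3 \sqrt{105}$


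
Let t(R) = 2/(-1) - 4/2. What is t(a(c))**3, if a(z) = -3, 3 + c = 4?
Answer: -64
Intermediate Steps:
c = 1 (c = -3 + 4 = 1)
t(R) = -4 (t(R) = 2*(-1) - 4*1/2 = -2 - 2 = -4)
t(a(c))**3 = (-4)**3 = -64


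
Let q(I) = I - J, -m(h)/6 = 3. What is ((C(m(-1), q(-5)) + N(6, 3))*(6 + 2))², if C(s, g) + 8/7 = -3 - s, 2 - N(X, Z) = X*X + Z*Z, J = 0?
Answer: 2663424/49 ≈ 54356.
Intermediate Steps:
m(h) = -18 (m(h) = -6*3 = -18)
N(X, Z) = 2 - X² - Z² (N(X, Z) = 2 - (X*X + Z*Z) = 2 - (X² + Z²) = 2 + (-X² - Z²) = 2 - X² - Z²)
q(I) = I (q(I) = I - 1*0 = I + 0 = I)
C(s, g) = -29/7 - s (C(s, g) = -8/7 + (-3 - s) = -29/7 - s)
((C(m(-1), q(-5)) + N(6, 3))*(6 + 2))² = (((-29/7 - 1*(-18)) + (2 - 1*6² - 1*3²))*(6 + 2))² = (((-29/7 + 18) + (2 - 1*36 - 1*9))*8)² = ((97/7 + (2 - 36 - 9))*8)² = ((97/7 - 43)*8)² = (-204/7*8)² = (-1632/7)² = 2663424/49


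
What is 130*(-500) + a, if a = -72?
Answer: -65072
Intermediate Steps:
130*(-500) + a = 130*(-500) - 72 = -65000 - 72 = -65072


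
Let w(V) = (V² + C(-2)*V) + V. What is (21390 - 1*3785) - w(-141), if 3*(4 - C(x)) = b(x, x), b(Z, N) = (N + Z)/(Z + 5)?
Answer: -4525/3 ≈ -1508.3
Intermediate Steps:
b(Z, N) = (N + Z)/(5 + Z)
C(x) = 4 - 2*x/(3*(5 + x)) (C(x) = 4 - (x + x)/(3*(5 + x)) = 4 - 2*x/(3*(5 + x)))
w(V) = V² + 49*V/9 (w(V) = (V² + (10*(6 - 2)/(3*(5 - 2)))*V) + V = (V² + ((10/3)*4/3)*V) + V = (V² + ((10/3)*(⅓)*4)*V) + V = (V² + 40*V/9) + V = V² + 49*V/9)
(21390 - 1*3785) - w(-141) = (21390 - 1*3785) - (-141)*(49 + 9*(-141))/9 = (21390 - 3785) - (-141)*(49 - 1269)/9 = 17605 - (-141)*(-1220)/9 = 17605 - 1*57340/3 = 17605 - 57340/3 = -4525/3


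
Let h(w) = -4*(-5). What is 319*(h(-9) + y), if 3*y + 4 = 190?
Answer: 26158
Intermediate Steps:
y = 62 (y = -4/3 + (1/3)*190 = -4/3 + 190/3 = 62)
h(w) = 20
319*(h(-9) + y) = 319*(20 + 62) = 319*82 = 26158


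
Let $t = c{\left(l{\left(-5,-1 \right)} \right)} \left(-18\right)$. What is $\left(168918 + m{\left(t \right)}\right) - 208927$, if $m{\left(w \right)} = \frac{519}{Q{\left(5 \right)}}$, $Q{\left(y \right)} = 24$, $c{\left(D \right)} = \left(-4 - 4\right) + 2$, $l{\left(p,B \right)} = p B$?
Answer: $- \frac{319899}{8} \approx -39987.0$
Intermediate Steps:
$l{\left(p,B \right)} = B p$
$c{\left(D \right)} = -6$ ($c{\left(D \right)} = -8 + 2 = -6$)
$t = 108$ ($t = \left(-6\right) \left(-18\right) = 108$)
$m{\left(w \right)} = \frac{173}{8}$ ($m{\left(w \right)} = \frac{519}{24} = 519 \cdot \frac{1}{24} = \frac{173}{8}$)
$\left(168918 + m{\left(t \right)}\right) - 208927 = \left(168918 + \frac{173}{8}\right) - 208927 = \frac{1351517}{8} - 208927 = - \frac{319899}{8}$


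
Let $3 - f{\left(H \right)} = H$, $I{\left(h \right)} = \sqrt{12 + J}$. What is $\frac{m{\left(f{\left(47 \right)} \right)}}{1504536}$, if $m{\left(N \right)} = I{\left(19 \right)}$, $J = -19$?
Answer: $\frac{i \sqrt{7}}{1504536} \approx 1.7585 \cdot 10^{-6} i$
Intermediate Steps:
$I{\left(h \right)} = i \sqrt{7}$ ($I{\left(h \right)} = \sqrt{12 - 19} = \sqrt{-7} = i \sqrt{7}$)
$f{\left(H \right)} = 3 - H$
$m{\left(N \right)} = i \sqrt{7}$
$\frac{m{\left(f{\left(47 \right)} \right)}}{1504536} = \frac{i \sqrt{7}}{1504536}$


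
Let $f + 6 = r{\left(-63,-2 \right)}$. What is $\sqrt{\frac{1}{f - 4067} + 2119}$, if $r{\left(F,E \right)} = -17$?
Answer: $\frac{\sqrt{35446839810}}{4090} \approx 46.033$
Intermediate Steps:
$f = -23$ ($f = -6 - 17 = -23$)
$\sqrt{\frac{1}{f - 4067} + 2119} = \sqrt{\frac{1}{-23 - 4067} + 2119} = \sqrt{\frac{1}{-4090} + 2119} = \sqrt{- \frac{1}{4090} + 2119} = \sqrt{\frac{8666709}{4090}} = \frac{\sqrt{35446839810}}{4090}$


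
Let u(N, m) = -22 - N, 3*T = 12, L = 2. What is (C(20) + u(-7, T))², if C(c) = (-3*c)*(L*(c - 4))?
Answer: 3744225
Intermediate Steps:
T = 4 (T = (⅓)*12 = 4)
C(c) = -3*c*(-8 + 2*c) (C(c) = (-3*c)*(2*(c - 4)) = (-3*c)*(2*(-4 + c)) = (-3*c)*(-8 + 2*c) = -3*c*(-8 + 2*c))
(C(20) + u(-7, T))² = (6*20*(4 - 1*20) + (-22 - 1*(-7)))² = (6*20*(4 - 20) + (-22 + 7))² = (6*20*(-16) - 15)² = (-1920 - 15)² = (-1935)² = 3744225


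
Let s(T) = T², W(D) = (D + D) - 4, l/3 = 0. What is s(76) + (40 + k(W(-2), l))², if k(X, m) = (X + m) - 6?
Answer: 6452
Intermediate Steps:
l = 0 (l = 3*0 = 0)
W(D) = -4 + 2*D (W(D) = 2*D - 4 = -4 + 2*D)
k(X, m) = -6 + X + m
s(76) + (40 + k(W(-2), l))² = 76² + (40 + (-6 + (-4 + 2*(-2)) + 0))² = 5776 + (40 + (-6 + (-4 - 4) + 0))² = 5776 + (40 + (-6 - 8 + 0))² = 5776 + (40 - 14)² = 5776 + 26² = 5776 + 676 = 6452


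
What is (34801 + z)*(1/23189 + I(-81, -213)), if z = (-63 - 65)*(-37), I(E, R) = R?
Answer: -195283364472/23189 ≈ -8.4214e+6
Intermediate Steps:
z = 4736 (z = -128*(-37) = 4736)
(34801 + z)*(1/23189 + I(-81, -213)) = (34801 + 4736)*(1/23189 - 213) = 39537*(1/23189 - 213) = 39537*(-4939256/23189) = -195283364472/23189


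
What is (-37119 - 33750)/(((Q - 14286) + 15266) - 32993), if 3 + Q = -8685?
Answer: 23623/13567 ≈ 1.7412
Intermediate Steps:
Q = -8688 (Q = -3 - 8685 = -8688)
(-37119 - 33750)/(((Q - 14286) + 15266) - 32993) = (-37119 - 33750)/(((-8688 - 14286) + 15266) - 32993) = -70869/((-22974 + 15266) - 32993) = -70869/(-7708 - 32993) = -70869/(-40701) = -70869*(-1/40701) = 23623/13567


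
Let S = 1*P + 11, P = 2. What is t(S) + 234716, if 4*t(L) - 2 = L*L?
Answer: 939035/4 ≈ 2.3476e+5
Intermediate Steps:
S = 13 (S = 1*2 + 11 = 2 + 11 = 13)
t(L) = ½ + L²/4 (t(L) = ½ + (L*L)/4 = ½ + L²/4)
t(S) + 234716 = (½ + (¼)*13²) + 234716 = (½ + (¼)*169) + 234716 = (½ + 169/4) + 234716 = 171/4 + 234716 = 939035/4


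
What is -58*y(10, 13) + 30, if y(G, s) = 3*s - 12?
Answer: -1536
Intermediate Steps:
y(G, s) = -12 + 3*s
-58*y(10, 13) + 30 = -58*(-12 + 3*13) + 30 = -58*(-12 + 39) + 30 = -58*27 + 30 = -1566 + 30 = -1536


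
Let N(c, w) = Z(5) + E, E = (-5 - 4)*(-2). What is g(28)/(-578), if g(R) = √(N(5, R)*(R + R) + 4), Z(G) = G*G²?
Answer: -√2003/289 ≈ -0.15486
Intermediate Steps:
Z(G) = G³
E = 18 (E = -9*(-2) = 18)
N(c, w) = 143 (N(c, w) = 5³ + 18 = 125 + 18 = 143)
g(R) = √(4 + 286*R) (g(R) = √(143*(R + R) + 4) = √(143*(2*R) + 4) = √(286*R + 4) = √(4 + 286*R))
g(28)/(-578) = √(4 + 286*28)/(-578) = √(4 + 8008)*(-1/578) = √8012*(-1/578) = (2*√2003)*(-1/578) = -√2003/289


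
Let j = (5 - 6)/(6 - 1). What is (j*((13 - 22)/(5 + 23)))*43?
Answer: 387/140 ≈ 2.7643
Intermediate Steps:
j = -⅕ (j = -1/5 = -1*⅕ = -⅕ ≈ -0.20000)
(j*((13 - 22)/(5 + 23)))*43 = -(13 - 22)/(5*(5 + 23))*43 = -(-9)/(5*28)*43 = -⅕*(-9/28)*43 = (9/140)*43 = 387/140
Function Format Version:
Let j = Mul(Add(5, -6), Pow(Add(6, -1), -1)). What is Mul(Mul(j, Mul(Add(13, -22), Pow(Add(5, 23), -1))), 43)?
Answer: Rational(387, 140) ≈ 2.7643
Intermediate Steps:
j = Rational(-1, 5) (j = Mul(-1, Pow(5, -1)) = Mul(-1, Rational(1, 5)) = Rational(-1, 5) ≈ -0.20000)
Mul(Mul(j, Mul(Add(13, -22), Pow(Add(5, 23), -1))), 43) = Mul(Mul(Rational(-1, 5), Mul(Add(13, -22), Pow(Add(5, 23), -1))), 43) = Mul(Mul(Rational(-1, 5), Mul(-9, Pow(28, -1))), 43) = Mul(Mul(Rational(-1, 5), Mul(-9, Rational(1, 28))), 43) = Mul(Mul(Rational(-1, 5), Rational(-9, 28)), 43) = Mul(Rational(9, 140), 43) = Rational(387, 140)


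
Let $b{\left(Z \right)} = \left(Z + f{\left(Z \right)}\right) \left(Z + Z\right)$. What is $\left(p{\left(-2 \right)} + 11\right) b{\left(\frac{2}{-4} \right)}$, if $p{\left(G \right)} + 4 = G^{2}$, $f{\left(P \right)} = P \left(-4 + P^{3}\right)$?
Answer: $- \frac{275}{16} \approx -17.188$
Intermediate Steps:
$b{\left(Z \right)} = 2 Z \left(Z + Z \left(-4 + Z^{3}\right)\right)$ ($b{\left(Z \right)} = \left(Z + Z \left(-4 + Z^{3}\right)\right) \left(Z + Z\right) = \left(Z + Z \left(-4 + Z^{3}\right)\right) 2 Z = 2 Z \left(Z + Z \left(-4 + Z^{3}\right)\right)$)
$p{\left(G \right)} = -4 + G^{2}$
$\left(p{\left(-2 \right)} + 11\right) b{\left(\frac{2}{-4} \right)} = \left(\left(-4 + \left(-2\right)^{2}\right) + 11\right) 2 \left(\frac{2}{-4}\right)^{2} \left(-3 + \left(\frac{2}{-4}\right)^{3}\right) = \left(\left(-4 + 4\right) + 11\right) 2 \left(2 \left(- \frac{1}{4}\right)\right)^{2} \left(-3 + \left(2 \left(- \frac{1}{4}\right)\right)^{3}\right) = \left(0 + 11\right) 2 \left(- \frac{1}{2}\right)^{2} \left(-3 + \left(- \frac{1}{2}\right)^{3}\right) = 11 \cdot 2 \cdot \frac{1}{4} \left(-3 - \frac{1}{8}\right) = 11 \cdot 2 \cdot \frac{1}{4} \left(- \frac{25}{8}\right) = 11 \left(- \frac{25}{16}\right) = - \frac{275}{16}$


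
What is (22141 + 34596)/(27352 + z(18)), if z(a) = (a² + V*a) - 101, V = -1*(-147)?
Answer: 56737/30221 ≈ 1.8774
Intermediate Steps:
V = 147
z(a) = -101 + a² + 147*a (z(a) = (a² + 147*a) - 101 = -101 + a² + 147*a)
(22141 + 34596)/(27352 + z(18)) = (22141 + 34596)/(27352 + (-101 + 18² + 147*18)) = 56737/(27352 + (-101 + 324 + 2646)) = 56737/(27352 + 2869) = 56737/30221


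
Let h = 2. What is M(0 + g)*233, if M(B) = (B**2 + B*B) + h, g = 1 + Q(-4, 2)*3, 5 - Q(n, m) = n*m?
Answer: 746066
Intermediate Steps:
Q(n, m) = 5 - m*n (Q(n, m) = 5 - n*m = 5 - m*n)
g = 40 (g = 1 + (5 - 1*2*(-4))*3 = 1 + (5 + 8)*3 = 1 + 13*3 = 1 + 39 = 40)
M(B) = 2 + 2*B**2 (M(B) = (B**2 + B*B) + 2 = (B**2 + B**2) + 2 = 2*B**2 + 2 = 2 + 2*B**2)
M(0 + g)*233 = (2 + 2*(0 + 40)**2)*233 = (2 + 2*40**2)*233 = (2 + 2*1600)*233 = (2 + 3200)*233 = 3202*233 = 746066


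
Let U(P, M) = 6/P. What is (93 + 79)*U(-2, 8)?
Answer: -516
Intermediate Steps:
(93 + 79)*U(-2, 8) = (93 + 79)*(6/(-2)) = 172*(6*(-½)) = 172*(-3) = -516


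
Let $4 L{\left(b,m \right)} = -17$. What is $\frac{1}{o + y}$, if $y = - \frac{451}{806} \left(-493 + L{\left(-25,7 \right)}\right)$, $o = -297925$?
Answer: $- \frac{248}{73816397} \approx -3.3597 \cdot 10^{-6}$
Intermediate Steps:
$L{\left(b,m \right)} = - \frac{17}{4}$ ($L{\left(b,m \right)} = \frac{1}{4} \left(-17\right) = - \frac{17}{4}$)
$y = \frac{69003}{248}$ ($y = - \frac{451}{806} \left(-493 - \frac{17}{4}\right) = \left(-451\right) \frac{1}{806} \left(- \frac{1989}{4}\right) = \left(- \frac{451}{806}\right) \left(- \frac{1989}{4}\right) = \frac{69003}{248} \approx 278.24$)
$\frac{1}{o + y} = \frac{1}{-297925 + \frac{69003}{248}} = \frac{1}{- \frac{73816397}{248}} = - \frac{248}{73816397}$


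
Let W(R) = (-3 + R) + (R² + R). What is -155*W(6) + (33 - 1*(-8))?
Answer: -6934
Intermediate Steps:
W(R) = -3 + R² + 2*R (W(R) = (-3 + R) + (R + R²) = -3 + R² + 2*R)
-155*W(6) + (33 - 1*(-8)) = -155*(-3 + 6² + 2*6) + (33 - 1*(-8)) = -155*(-3 + 36 + 12) + (33 + 8) = -155*45 + 41 = -6975 + 41 = -6934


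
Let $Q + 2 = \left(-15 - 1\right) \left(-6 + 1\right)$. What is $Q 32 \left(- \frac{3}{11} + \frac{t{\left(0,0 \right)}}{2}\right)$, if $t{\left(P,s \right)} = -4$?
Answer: $- \frac{62400}{11} \approx -5672.7$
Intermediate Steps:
$Q = 78$ ($Q = -2 + \left(-15 - 1\right) \left(-6 + 1\right) = -2 - -80 = -2 + 80 = 78$)
$Q 32 \left(- \frac{3}{11} + \frac{t{\left(0,0 \right)}}{2}\right) = 78 \cdot 32 \left(- \frac{3}{11} - \frac{4}{2}\right) = 2496 \left(\left(-3\right) \frac{1}{11} - 2\right) = 2496 \left(- \frac{3}{11} - 2\right) = 2496 \left(- \frac{25}{11}\right) = - \frac{62400}{11}$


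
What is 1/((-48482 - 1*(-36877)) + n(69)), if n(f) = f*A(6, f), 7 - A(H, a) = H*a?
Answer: -1/39688 ≈ -2.5197e-5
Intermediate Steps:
A(H, a) = 7 - H*a
n(f) = f*(7 - 6*f) (n(f) = f*(7 - 1*6*f) = f*(7 - 6*f))
1/((-48482 - 1*(-36877)) + n(69)) = 1/((-48482 - 1*(-36877)) + 69*(7 - 6*69)) = 1/((-48482 + 36877) + 69*(7 - 414)) = 1/(-11605 + 69*(-407)) = 1/(-11605 - 28083) = 1/(-39688) = -1/39688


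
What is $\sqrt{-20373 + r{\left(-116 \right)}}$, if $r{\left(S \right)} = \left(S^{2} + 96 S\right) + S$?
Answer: $i \sqrt{18169} \approx 134.79 i$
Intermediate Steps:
$r{\left(S \right)} = S^{2} + 97 S$
$\sqrt{-20373 + r{\left(-116 \right)}} = \sqrt{-20373 - 116 \left(97 - 116\right)} = \sqrt{-20373 - -2204} = \sqrt{-20373 + 2204} = \sqrt{-18169} = i \sqrt{18169}$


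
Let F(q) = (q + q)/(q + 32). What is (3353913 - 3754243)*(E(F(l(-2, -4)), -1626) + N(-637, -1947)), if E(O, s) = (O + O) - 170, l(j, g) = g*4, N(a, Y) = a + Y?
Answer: 1104110140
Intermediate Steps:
N(a, Y) = Y + a
l(j, g) = 4*g
F(q) = 2*q/(32 + q) (F(q) = (2*q)/(32 + q) = 2*q/(32 + q))
E(O, s) = -170 + 2*O (E(O, s) = 2*O - 170 = -170 + 2*O)
(3353913 - 3754243)*(E(F(l(-2, -4)), -1626) + N(-637, -1947)) = (3353913 - 3754243)*((-170 + 2*(2*(4*(-4))/(32 + 4*(-4)))) + (-1947 - 637)) = -400330*((-170 + 2*(2*(-16)/(32 - 16))) - 2584) = -400330*((-170 + 2*(2*(-16)/16)) - 2584) = -400330*((-170 + 2*(2*(-16)*(1/16))) - 2584) = -400330*((-170 + 2*(-2)) - 2584) = -400330*((-170 - 4) - 2584) = -400330*(-174 - 2584) = -400330*(-2758) = 1104110140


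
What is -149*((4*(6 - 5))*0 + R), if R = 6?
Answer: -894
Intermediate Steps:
-149*((4*(6 - 5))*0 + R) = -149*((4*(6 - 5))*0 + 6) = -149*((4*1)*0 + 6) = -149*(4*0 + 6) = -149*(0 + 6) = -149*6 = -894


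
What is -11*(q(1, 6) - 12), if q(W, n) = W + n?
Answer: 55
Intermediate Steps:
-11*(q(1, 6) - 12) = -11*((1 + 6) - 12) = -11*(7 - 12) = -11*(-5) = 55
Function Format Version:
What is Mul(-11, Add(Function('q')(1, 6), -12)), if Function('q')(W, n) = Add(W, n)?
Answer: 55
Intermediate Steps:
Mul(-11, Add(Function('q')(1, 6), -12)) = Mul(-11, Add(Add(1, 6), -12)) = Mul(-11, Add(7, -12)) = Mul(-11, -5) = 55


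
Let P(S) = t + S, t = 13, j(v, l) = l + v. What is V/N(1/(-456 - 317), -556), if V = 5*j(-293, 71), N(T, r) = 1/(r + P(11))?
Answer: 590520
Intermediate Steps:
P(S) = 13 + S
N(T, r) = 1/(24 + r) (N(T, r) = 1/(r + (13 + 11)) = 1/(r + 24) = 1/(24 + r))
V = -1110 (V = 5*(71 - 293) = 5*(-222) = -1110)
V/N(1/(-456 - 317), -556) = -1110/(1/(24 - 556)) = -1110/(1/(-532)) = -1110/(-1/532) = -1110*(-532) = 590520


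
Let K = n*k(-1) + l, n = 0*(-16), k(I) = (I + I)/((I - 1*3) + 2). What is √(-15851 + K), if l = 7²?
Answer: I*√15802 ≈ 125.71*I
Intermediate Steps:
k(I) = 2*I/(-1 + I) (k(I) = (2*I)/((I - 3) + 2) = (2*I)/((-3 + I) + 2) = (2*I)/(-1 + I) = 2*I/(-1 + I))
n = 0
l = 49
K = 49 (K = 0*(2*(-1)/(-1 - 1)) + 49 = 0*(2*(-1)/(-2)) + 49 = 0*(2*(-1)*(-½)) + 49 = 0*1 + 49 = 0 + 49 = 49)
√(-15851 + K) = √(-15851 + 49) = √(-15802) = I*√15802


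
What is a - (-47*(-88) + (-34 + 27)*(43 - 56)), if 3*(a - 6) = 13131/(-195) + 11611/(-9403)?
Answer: -7781473931/1833585 ≈ -4243.9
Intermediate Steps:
a = -30910136/1833585 (a = 6 + (13131/(-195) + 11611/(-9403))/3 = 6 + (13131*(-1/195) + 11611*(-1/9403))/3 = 6 + (-4377/65 - 11611/9403)/3 = 6 + (1/3)*(-41911646/611195) = 6 - 41911646/1833585 = -30910136/1833585 ≈ -16.858)
a - (-47*(-88) + (-34 + 27)*(43 - 56)) = -30910136/1833585 - (-47*(-88) + (-34 + 27)*(43 - 56)) = -30910136/1833585 - (4136 - 7*(-13)) = -30910136/1833585 - (4136 + 91) = -30910136/1833585 - 1*4227 = -30910136/1833585 - 4227 = -7781473931/1833585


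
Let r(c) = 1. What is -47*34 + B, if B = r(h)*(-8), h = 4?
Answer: -1606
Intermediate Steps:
B = -8 (B = 1*(-8) = -8)
-47*34 + B = -47*34 - 8 = -1598 - 8 = -1606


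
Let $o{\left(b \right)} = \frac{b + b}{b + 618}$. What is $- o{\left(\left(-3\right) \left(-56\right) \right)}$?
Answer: $- \frac{56}{131} \approx -0.42748$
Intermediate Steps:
$o{\left(b \right)} = \frac{2 b}{618 + b}$
$- o{\left(\left(-3\right) \left(-56\right) \right)} = - \frac{2 \left(\left(-3\right) \left(-56\right)\right)}{618 - -168} = - \frac{2 \cdot 168}{618 + 168} = - \frac{2 \cdot 168}{786} = \left(-1\right) \frac{56}{131} = - \frac{56}{131}$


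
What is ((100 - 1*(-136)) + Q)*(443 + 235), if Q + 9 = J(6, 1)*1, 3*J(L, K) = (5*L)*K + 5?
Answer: 161816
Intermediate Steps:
J(L, K) = 5/3 + 5*K*L/3 (J(L, K) = ((5*L)*K + 5)/3 = (5*K*L + 5)/3 = (5 + 5*K*L)/3 = 5/3 + 5*K*L/3)
Q = 8/3 (Q = -9 + (5/3 + (5/3)*1*6)*1 = -9 + (5/3 + 10)*1 = -9 + (35/3)*1 = -9 + 35/3 = 8/3 ≈ 2.6667)
((100 - 1*(-136)) + Q)*(443 + 235) = ((100 - 1*(-136)) + 8/3)*(443 + 235) = ((100 + 136) + 8/3)*678 = (236 + 8/3)*678 = (716/3)*678 = 161816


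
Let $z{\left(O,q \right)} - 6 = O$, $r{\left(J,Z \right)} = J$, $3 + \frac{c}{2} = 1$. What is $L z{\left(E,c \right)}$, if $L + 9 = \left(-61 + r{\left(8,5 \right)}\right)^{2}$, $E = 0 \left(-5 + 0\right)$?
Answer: $16800$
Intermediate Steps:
$c = -4$ ($c = -6 + 2 \cdot 1 = -6 + 2 = -4$)
$E = 0$ ($E = 0 \left(-5\right) = 0$)
$z{\left(O,q \right)} = 6 + O$
$L = 2800$ ($L = -9 + \left(-61 + 8\right)^{2} = -9 + \left(-53\right)^{2} = -9 + 2809 = 2800$)
$L z{\left(E,c \right)} = 2800 \left(6 + 0\right) = 2800 \cdot 6 = 16800$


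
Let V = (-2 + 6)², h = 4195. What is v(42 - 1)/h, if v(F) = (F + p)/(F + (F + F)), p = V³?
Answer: 1379/171995 ≈ 0.0080177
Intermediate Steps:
V = 16 (V = 4² = 16)
p = 4096 (p = 16³ = 4096)
v(F) = (4096 + F)/(3*F) (v(F) = (F + 4096)/(F + (F + F)) = (4096 + F)/(F + 2*F) = (4096 + F)/((3*F)) = (4096 + F)*(1/(3*F)) = (4096 + F)/(3*F))
v(42 - 1)/h = ((4096 + (42 - 1))/(3*(42 - 1)))/4195 = ((⅓)*(4096 + 41)/41)*(1/4195) = ((⅓)*(1/41)*4137)*(1/4195) = (1379/41)*(1/4195) = 1379/171995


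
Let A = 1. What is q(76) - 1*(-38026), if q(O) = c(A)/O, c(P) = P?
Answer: 2889977/76 ≈ 38026.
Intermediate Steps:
q(O) = 1/O
q(76) - 1*(-38026) = 1/76 - 1*(-38026) = 1/76 + 38026 = 2889977/76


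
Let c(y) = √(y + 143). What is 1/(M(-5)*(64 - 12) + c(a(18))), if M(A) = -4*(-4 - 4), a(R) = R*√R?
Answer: 1/(1664 + √(143 + 54*√2)) ≈ 0.00059566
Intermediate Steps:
a(R) = R^(3/2)
M(A) = 32 (M(A) = -4*(-8) = 32)
c(y) = √(143 + y)
1/(M(-5)*(64 - 12) + c(a(18))) = 1/(32*(64 - 12) + √(143 + 18^(3/2))) = 1/(32*52 + √(143 + 54*√2)) = 1/(1664 + √(143 + 54*√2))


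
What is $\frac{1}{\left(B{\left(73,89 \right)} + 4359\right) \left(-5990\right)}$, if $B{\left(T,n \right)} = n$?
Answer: $- \frac{1}{26643520} \approx -3.7533 \cdot 10^{-8}$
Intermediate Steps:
$\frac{1}{\left(B{\left(73,89 \right)} + 4359\right) \left(-5990\right)} = \frac{1}{\left(89 + 4359\right) \left(-5990\right)} = \frac{1}{4448} \left(- \frac{1}{5990}\right) = - \frac{1}{26643520}$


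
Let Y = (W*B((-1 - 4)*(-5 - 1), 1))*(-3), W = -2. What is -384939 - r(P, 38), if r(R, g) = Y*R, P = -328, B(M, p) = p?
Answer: -382971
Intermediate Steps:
Y = 6 (Y = -2*1*(-3) = -2*(-3) = 6)
r(R, g) = 6*R
-384939 - r(P, 38) = -384939 - 6*(-328) = -384939 - 1*(-1968) = -384939 + 1968 = -382971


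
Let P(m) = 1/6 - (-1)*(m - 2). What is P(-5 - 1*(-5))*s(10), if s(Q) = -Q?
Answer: 55/3 ≈ 18.333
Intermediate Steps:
P(m) = -11/6 + m (P(m) = ⅙ - (-1)*(-2 + m) = ⅙ - (2 - m) = ⅙ + (-2 + m) = -11/6 + m)
P(-5 - 1*(-5))*s(10) = (-11/6 + (-5 - 1*(-5)))*(-1*10) = (-11/6 + (-5 + 5))*(-10) = (-11/6 + 0)*(-10) = -11/6*(-10) = 55/3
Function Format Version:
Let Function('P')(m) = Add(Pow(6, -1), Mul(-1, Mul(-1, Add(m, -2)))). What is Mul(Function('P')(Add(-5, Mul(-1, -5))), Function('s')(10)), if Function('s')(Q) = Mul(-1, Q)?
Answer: Rational(55, 3) ≈ 18.333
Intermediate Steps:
Function('P')(m) = Add(Rational(-11, 6), m) (Function('P')(m) = Add(Rational(1, 6), Mul(-1, Mul(-1, Add(-2, m)))) = Add(Rational(1, 6), Mul(-1, Add(2, Mul(-1, m)))) = Add(Rational(1, 6), Add(-2, m)) = Add(Rational(-11, 6), m))
Mul(Function('P')(Add(-5, Mul(-1, -5))), Function('s')(10)) = Mul(Add(Rational(-11, 6), Add(-5, Mul(-1, -5))), Mul(-1, 10)) = Mul(Add(Rational(-11, 6), Add(-5, 5)), -10) = Mul(Add(Rational(-11, 6), 0), -10) = Mul(Rational(-11, 6), -10) = Rational(55, 3)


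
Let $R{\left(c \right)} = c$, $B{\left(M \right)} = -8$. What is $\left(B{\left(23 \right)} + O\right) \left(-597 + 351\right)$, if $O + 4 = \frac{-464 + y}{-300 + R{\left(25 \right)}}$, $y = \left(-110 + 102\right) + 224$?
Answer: $\frac{750792}{275} \approx 2730.2$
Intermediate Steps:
$y = 216$ ($y = -8 + 224 = 216$)
$O = - \frac{852}{275}$ ($O = -4 + \frac{-464 + 216}{-300 + 25} = -4 - \frac{248}{-275} = -4 - - \frac{248}{275} = -4 + \frac{248}{275} = - \frac{852}{275} \approx -3.0982$)
$\left(B{\left(23 \right)} + O\right) \left(-597 + 351\right) = \left(-8 - \frac{852}{275}\right) \left(-597 + 351\right) = \left(- \frac{3052}{275}\right) \left(-246\right) = \frac{750792}{275}$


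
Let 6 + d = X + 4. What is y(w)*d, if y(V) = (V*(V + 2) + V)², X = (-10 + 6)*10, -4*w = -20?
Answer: -67200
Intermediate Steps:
w = 5 (w = -¼*(-20) = 5)
X = -40 (X = -4*10 = -40)
y(V) = (V + V*(2 + V))² (y(V) = (V*(2 + V) + V)² = (V + V*(2 + V))²)
d = -42 (d = -6 + (-40 + 4) = -6 - 36 = -42)
y(w)*d = (5²*(3 + 5)²)*(-42) = (25*8²)*(-42) = (25*64)*(-42) = 1600*(-42) = -67200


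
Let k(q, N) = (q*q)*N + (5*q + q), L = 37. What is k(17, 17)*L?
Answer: 185555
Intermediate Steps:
k(q, N) = 6*q + N*q**2 (k(q, N) = q**2*N + 6*q = N*q**2 + 6*q = 6*q + N*q**2)
k(17, 17)*L = (17*(6 + 17*17))*37 = (17*(6 + 289))*37 = (17*295)*37 = 5015*37 = 185555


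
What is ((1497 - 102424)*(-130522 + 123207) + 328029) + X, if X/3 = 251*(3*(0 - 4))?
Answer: 738599998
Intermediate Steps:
X = -9036 (X = 3*(251*(3*(0 - 4))) = 3*(251*(3*(-4))) = 3*(251*(-12)) = 3*(-3012) = -9036)
((1497 - 102424)*(-130522 + 123207) + 328029) + X = ((1497 - 102424)*(-130522 + 123207) + 328029) - 9036 = (-100927*(-7315) + 328029) - 9036 = (738281005 + 328029) - 9036 = 738609034 - 9036 = 738599998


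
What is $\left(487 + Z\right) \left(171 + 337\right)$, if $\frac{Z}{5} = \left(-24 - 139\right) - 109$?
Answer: $-443484$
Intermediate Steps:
$Z = -1360$ ($Z = 5 \left(\left(-24 - 139\right) - 109\right) = 5 \left(-163 - 109\right) = 5 \left(-272\right) = -1360$)
$\left(487 + Z\right) \left(171 + 337\right) = \left(487 - 1360\right) \left(171 + 337\right) = \left(-873\right) 508 = -443484$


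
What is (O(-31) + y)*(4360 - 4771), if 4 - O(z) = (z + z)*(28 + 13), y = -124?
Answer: -995442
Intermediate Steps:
O(z) = 4 - 82*z (O(z) = 4 - (z + z)*(28 + 13) = 4 - 2*z*41 = 4 - 82*z)
(O(-31) + y)*(4360 - 4771) = ((4 - 82*(-31)) - 124)*(4360 - 4771) = ((4 + 2542) - 124)*(-411) = (2546 - 124)*(-411) = 2422*(-411) = -995442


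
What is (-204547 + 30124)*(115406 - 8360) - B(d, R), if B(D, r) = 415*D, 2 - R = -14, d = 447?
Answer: -18671469963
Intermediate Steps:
R = 16 (R = 2 - 1*(-14) = 2 + 14 = 16)
(-204547 + 30124)*(115406 - 8360) - B(d, R) = (-204547 + 30124)*(115406 - 8360) - 415*447 = -174423*107046 - 1*185505 = -18671284458 - 185505 = -18671469963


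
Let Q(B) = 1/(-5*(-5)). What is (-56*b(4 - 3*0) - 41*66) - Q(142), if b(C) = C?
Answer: -73251/25 ≈ -2930.0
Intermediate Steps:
Q(B) = 1/25
(-56*b(4 - 3*0) - 41*66) - Q(142) = (-56*(4 - 3*0) - 41*66) - 1*1/25 = (-56*(4 + 0) - 2706) - 1/25 = (-56*4 - 2706) - 1/25 = (-224 - 2706) - 1/25 = -2930 - 1/25 = -73251/25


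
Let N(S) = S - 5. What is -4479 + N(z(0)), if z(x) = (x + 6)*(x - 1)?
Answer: -4490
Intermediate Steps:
z(x) = (-1 + x)*(6 + x) (z(x) = (6 + x)*(-1 + x) = (-1 + x)*(6 + x))
N(S) = -5 + S
-4479 + N(z(0)) = -4479 + (-5 + (-6 + 0**2 + 5*0)) = -4479 + (-5 + (-6 + 0 + 0)) = -4479 + (-5 - 6) = -4479 - 11 = -4490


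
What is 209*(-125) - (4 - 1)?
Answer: -26128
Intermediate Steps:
209*(-125) - (4 - 1) = -26125 - 1*3 = -26125 - 3 = -26128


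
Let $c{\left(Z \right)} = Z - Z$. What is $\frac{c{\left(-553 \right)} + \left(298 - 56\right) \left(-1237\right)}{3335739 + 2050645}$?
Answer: $- \frac{149677}{2693192} \approx -0.055576$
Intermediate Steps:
$c{\left(Z \right)} = 0$
$\frac{c{\left(-553 \right)} + \left(298 - 56\right) \left(-1237\right)}{3335739 + 2050645} = \frac{0 + \left(298 - 56\right) \left(-1237\right)}{3335739 + 2050645} = \frac{0 + \left(298 - 56\right) \left(-1237\right)}{5386384} = \left(0 + 242 \left(-1237\right)\right) \frac{1}{5386384} = \left(0 - 299354\right) \frac{1}{5386384} = \left(-299354\right) \frac{1}{5386384} = - \frac{149677}{2693192}$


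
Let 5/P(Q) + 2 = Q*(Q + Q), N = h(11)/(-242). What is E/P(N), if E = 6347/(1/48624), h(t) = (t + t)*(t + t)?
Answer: 1851699168/5 ≈ 3.7034e+8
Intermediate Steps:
h(t) = 4*t² (h(t) = (2*t)*(2*t) = 4*t²)
N = -2 (N = (4*11²)/(-242) = (4*121)*(-1/242) = 484*(-1/242) = -2)
E = 308616528 (E = 6347/(1/48624) = 6347*48624 = 308616528)
P(Q) = 5/(-2 + 2*Q²) (P(Q) = 5/(-2 + Q*(Q + Q)) = 5/(-2 + Q*(2*Q)) = 5/(-2 + 2*Q²))
E/P(N) = 308616528/((5/(2*(-1 + (-2)²)))) = 308616528/((5/(2*(-1 + 4)))) = 308616528/(((5/2)/3)) = 308616528/(((5/2)*(⅓))) = 308616528/(⅚) = 308616528*(6/5) = 1851699168/5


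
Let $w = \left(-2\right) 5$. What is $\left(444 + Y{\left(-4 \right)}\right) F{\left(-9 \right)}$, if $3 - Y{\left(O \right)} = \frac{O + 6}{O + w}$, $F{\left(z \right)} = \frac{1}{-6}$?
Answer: $- \frac{1565}{21} \approx -74.524$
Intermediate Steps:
$w = -10$
$F{\left(z \right)} = - \frac{1}{6}$
$Y{\left(O \right)} = 3 - \frac{6 + O}{-10 + O}$ ($Y{\left(O \right)} = 3 - \frac{O + 6}{O - 10} = 3 - \frac{6 + O}{-10 + O}$)
$\left(444 + Y{\left(-4 \right)}\right) F{\left(-9 \right)} = \left(444 + \frac{2 \left(-18 - 4\right)}{-10 - 4}\right) \left(- \frac{1}{6}\right) = \left(444 + 2 \frac{1}{-14} \left(-22\right)\right) \left(- \frac{1}{6}\right) = \left(444 + 2 \left(- \frac{1}{14}\right) \left(-22\right)\right) \left(- \frac{1}{6}\right) = \left(444 + \frac{22}{7}\right) \left(- \frac{1}{6}\right) = \frac{3130}{7} \left(- \frac{1}{6}\right) = - \frac{1565}{21}$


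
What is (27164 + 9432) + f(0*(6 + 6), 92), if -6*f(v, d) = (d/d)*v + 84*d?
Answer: 35308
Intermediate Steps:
f(v, d) = -14*d - v/6 (f(v, d) = -((d/d)*v + 84*d)/6 = -(1*v + 84*d)/6 = -(v + 84*d)/6 = -14*d - v/6)
(27164 + 9432) + f(0*(6 + 6), 92) = (27164 + 9432) + (-14*92 - 0*(6 + 6)) = 36596 + (-1288 - 0*12) = 36596 + (-1288 - ⅙*0) = 36596 + (-1288 + 0) = 36596 - 1288 = 35308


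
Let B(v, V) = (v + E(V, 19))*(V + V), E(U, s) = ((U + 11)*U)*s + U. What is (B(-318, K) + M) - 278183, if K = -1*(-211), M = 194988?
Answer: 375450807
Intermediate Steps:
K = 211
E(U, s) = U + U*s*(11 + U) (E(U, s) = ((11 + U)*U)*s + U = (U*(11 + U))*s + U = U*s*(11 + U) + U = U + U*s*(11 + U))
B(v, V) = 2*V*(v + V*(210 + 19*V)) (B(v, V) = (v + V*(1 + 11*19 + V*19))*(V + V) = (v + V*(1 + 209 + 19*V))*(2*V) = (v + V*(210 + 19*V))*(2*V) = 2*V*(v + V*(210 + 19*V)))
(B(-318, K) + M) - 278183 = (2*211*(-318 + 211*(210 + 19*211)) + 194988) - 278183 = (2*211*(-318 + 211*(210 + 4009)) + 194988) - 278183 = (2*211*(-318 + 211*4219) + 194988) - 278183 = (2*211*(-318 + 890209) + 194988) - 278183 = (2*211*889891 + 194988) - 278183 = (375534002 + 194988) - 278183 = 375728990 - 278183 = 375450807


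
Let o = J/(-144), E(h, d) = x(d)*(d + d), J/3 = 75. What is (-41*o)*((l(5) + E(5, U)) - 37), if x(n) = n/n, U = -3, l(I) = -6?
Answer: -50225/16 ≈ -3139.1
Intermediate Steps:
J = 225 (J = 3*75 = 225)
x(n) = 1
E(h, d) = 2*d (E(h, d) = 1*(d + d) = 1*(2*d) = 2*d)
o = -25/16 (o = 225/(-144) = 225*(-1/144) = -25/16 ≈ -1.5625)
(-41*o)*((l(5) + E(5, U)) - 37) = (-41*(-25/16))*((-6 + 2*(-3)) - 37) = 1025*((-6 - 6) - 37)/16 = 1025*(-12 - 37)/16 = (1025/16)*(-49) = -50225/16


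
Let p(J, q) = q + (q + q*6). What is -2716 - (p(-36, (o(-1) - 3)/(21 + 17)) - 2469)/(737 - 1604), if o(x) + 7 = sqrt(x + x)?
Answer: -44787619/16473 + 4*I*sqrt(2)/16473 ≈ -2718.9 + 0.0003434*I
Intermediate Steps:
o(x) = -7 + sqrt(2)*sqrt(x) (o(x) = -7 + sqrt(x + x) = -7 + sqrt(2*x) = -7 + sqrt(2)*sqrt(x))
p(J, q) = 8*q (p(J, q) = q + (q + 6*q) = q + 7*q = 8*q)
-2716 - (p(-36, (o(-1) - 3)/(21 + 17)) - 2469)/(737 - 1604) = -2716 - (8*(((-7 + sqrt(2)*sqrt(-1)) - 3)/(21 + 17)) - 2469)/(737 - 1604) = -2716 - (8*(((-7 + sqrt(2)*I) - 3)/38) - 2469)/(-867) = -2716 - (8*(((-7 + I*sqrt(2)) - 3)*(1/38)) - 2469)*(-1)/867 = -2716 - (8*((-10 + I*sqrt(2))*(1/38)) - 2469)*(-1)/867 = -2716 - (8*(-5/19 + I*sqrt(2)/38) - 2469)*(-1)/867 = -2716 - ((-40/19 + 4*I*sqrt(2)/19) - 2469)*(-1)/867 = -2716 - (-46951/19 + 4*I*sqrt(2)/19)*(-1)/867 = -2716 - (46951/16473 - 4*I*sqrt(2)/16473) = -2716 + (-46951/16473 + 4*I*sqrt(2)/16473) = -44787619/16473 + 4*I*sqrt(2)/16473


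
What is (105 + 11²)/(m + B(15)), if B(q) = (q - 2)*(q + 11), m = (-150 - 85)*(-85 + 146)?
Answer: -226/13997 ≈ -0.016146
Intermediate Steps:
m = -14335 (m = -235*61 = -14335)
B(q) = (-2 + q)*(11 + q)
(105 + 11²)/(m + B(15)) = (105 + 11²)/(-14335 + (-22 + 15² + 9*15)) = (105 + 121)/(-14335 + (-22 + 225 + 135)) = 226/(-14335 + 338) = 226/(-13997) = 226*(-1/13997) = -226/13997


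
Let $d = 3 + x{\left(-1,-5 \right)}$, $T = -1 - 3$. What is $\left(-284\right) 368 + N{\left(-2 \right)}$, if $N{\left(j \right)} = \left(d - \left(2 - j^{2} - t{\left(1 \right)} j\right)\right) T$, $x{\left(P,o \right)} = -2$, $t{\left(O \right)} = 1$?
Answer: $-104516$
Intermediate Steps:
$T = -4$
$d = 1$ ($d = 3 - 2 = 1$)
$N{\left(j \right)} = 4 - 4 j - 4 j^{2}$ ($N{\left(j \right)} = \left(1 - \left(2 - j - j^{2}\right)\right) \left(-4\right) = \left(1 + \left(-2 + j + j^{2}\right)\right) \left(-4\right) = \left(-1 + j + j^{2}\right) \left(-4\right) = 4 - 4 j - 4 j^{2}$)
$\left(-284\right) 368 + N{\left(-2 \right)} = \left(-284\right) 368 - \left(-12 + 16\right) = -104512 + \left(4 + 8 - 16\right) = -104512 - 4 = -104516$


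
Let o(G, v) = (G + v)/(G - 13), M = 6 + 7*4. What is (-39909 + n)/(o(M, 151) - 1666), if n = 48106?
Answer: -172137/34801 ≈ -4.9463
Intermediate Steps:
M = 34 (M = 6 + 28 = 34)
o(G, v) = (G + v)/(-13 + G)
(-39909 + n)/(o(M, 151) - 1666) = (-39909 + 48106)/((34 + 151)/(-13 + 34) - 1666) = 8197/(185/21 - 1666) = 8197/(-34801/21) = 8197*(-21/34801) = -172137/34801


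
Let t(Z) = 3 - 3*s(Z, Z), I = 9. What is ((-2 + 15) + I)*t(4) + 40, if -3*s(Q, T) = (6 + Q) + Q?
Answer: 414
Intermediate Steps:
s(Q, T) = -2 - 2*Q/3 (s(Q, T) = -((6 + Q) + Q)/3 = -(6 + 2*Q)/3 = -2 - 2*Q/3)
t(Z) = 9 + 2*Z (t(Z) = 3 - 3*(-2 - 2*Z/3) = 3 + (6 + 2*Z) = 9 + 2*Z)
((-2 + 15) + I)*t(4) + 40 = ((-2 + 15) + 9)*(9 + 2*4) + 40 = (13 + 9)*(9 + 8) + 40 = 22*17 + 40 = 374 + 40 = 414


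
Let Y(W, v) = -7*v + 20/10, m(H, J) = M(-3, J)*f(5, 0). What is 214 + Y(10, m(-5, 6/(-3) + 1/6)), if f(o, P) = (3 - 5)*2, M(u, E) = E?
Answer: 494/3 ≈ 164.67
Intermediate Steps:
f(o, P) = -4 (f(o, P) = -2*2 = -4)
m(H, J) = -4*J (m(H, J) = J*(-4) = -4*J)
Y(W, v) = 2 - 7*v (Y(W, v) = -7*v + 20*(⅒) = -7*v + 2 = 2 - 7*v)
214 + Y(10, m(-5, 6/(-3) + 1/6)) = 214 + (2 - (-28)*(6/(-3) + 1/6)) = 214 + (2 - (-28)*(6*(-⅓) + 1*(⅙))) = 214 + (2 - (-28)*(-2 + ⅙)) = 214 + (2 - (-28)*(-11)/6) = 214 + (2 - 7*22/3) = 214 + (2 - 154/3) = 214 - 148/3 = 494/3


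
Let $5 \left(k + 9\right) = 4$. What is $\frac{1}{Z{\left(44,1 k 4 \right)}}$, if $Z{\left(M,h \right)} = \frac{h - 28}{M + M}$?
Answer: $- \frac{55}{38} \approx -1.4474$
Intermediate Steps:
$k = - \frac{41}{5}$ ($k = -9 + \frac{1}{5} \cdot 4 = -9 + \frac{4}{5} = - \frac{41}{5} \approx -8.2$)
$Z{\left(M,h \right)} = \frac{-28 + h}{2 M}$
$\frac{1}{Z{\left(44,1 k 4 \right)}} = \frac{1}{\frac{1}{2} \cdot \frac{1}{44} \left(-28 + 1 \left(- \frac{41}{5}\right) 4\right)} = \frac{1}{\frac{1}{2} \cdot \frac{1}{44} \left(-28 - \frac{164}{5}\right)} = \frac{1}{\frac{1}{2} \cdot \frac{1}{44} \left(- \frac{304}{5}\right)} = \frac{1}{- \frac{38}{55}} = - \frac{55}{38}$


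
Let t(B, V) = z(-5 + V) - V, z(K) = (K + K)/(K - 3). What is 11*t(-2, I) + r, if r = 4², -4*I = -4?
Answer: 123/7 ≈ 17.571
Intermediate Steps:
I = 1 (I = -¼*(-4) = 1)
z(K) = 2*K/(-3 + K) (z(K) = (2*K)/(-3 + K) = 2*K/(-3 + K))
r = 16
t(B, V) = -V + 2*(-5 + V)/(-8 + V) (t(B, V) = 2*(-5 + V)/(-3 + (-5 + V)) - V = 2*(-5 + V)/(-8 + V) - V = -V + 2*(-5 + V)/(-8 + V))
11*t(-2, I) + r = 11*((-10 - 1*1² + 10*1)/(-8 + 1)) + 16 = 11*((-10 - 1*1 + 10)/(-7)) + 16 = 11*(-(-10 - 1 + 10)/7) + 16 = 11*(-⅐*(-1)) + 16 = 11*(⅐) + 16 = 11/7 + 16 = 123/7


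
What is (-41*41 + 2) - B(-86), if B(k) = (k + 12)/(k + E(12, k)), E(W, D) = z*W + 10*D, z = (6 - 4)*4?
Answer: -713612/425 ≈ -1679.1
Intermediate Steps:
z = 8 (z = 2*4 = 8)
E(W, D) = 8*W + 10*D
B(k) = (12 + k)/(96 + 11*k) (B(k) = (k + 12)/(k + (8*12 + 10*k)) = (12 + k)/(k + (96 + 10*k)) = (12 + k)/(96 + 11*k))
(-41*41 + 2) - B(-86) = (-41*41 + 2) - (12 - 86)/(96 + 11*(-86)) = (-1681 + 2) - (-74)/(96 - 946) = -1679 - (-74)/(-850) = -1679 - (-1)*(-74)/850 = -1679 - 1*37/425 = -1679 - 37/425 = -713612/425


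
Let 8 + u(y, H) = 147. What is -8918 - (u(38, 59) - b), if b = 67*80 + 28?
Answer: -3669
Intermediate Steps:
u(y, H) = 139 (u(y, H) = -8 + 147 = 139)
b = 5388 (b = 5360 + 28 = 5388)
-8918 - (u(38, 59) - b) = -8918 - (139 - 1*5388) = -8918 - (139 - 5388) = -8918 - 1*(-5249) = -8918 + 5249 = -3669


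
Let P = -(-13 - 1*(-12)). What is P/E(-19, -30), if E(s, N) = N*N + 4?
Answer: 1/904 ≈ 0.0011062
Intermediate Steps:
E(s, N) = 4 + N**2 (E(s, N) = N**2 + 4 = 4 + N**2)
P = 1 (P = -(-13 + 12) = -1*(-1) = 1)
P/E(-19, -30) = 1/(4 + (-30)**2) = 1/(4 + 900) = 1/904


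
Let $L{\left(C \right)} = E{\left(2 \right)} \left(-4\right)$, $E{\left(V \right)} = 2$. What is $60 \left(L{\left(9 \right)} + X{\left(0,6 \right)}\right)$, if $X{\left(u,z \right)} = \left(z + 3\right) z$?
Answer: $2760$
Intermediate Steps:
$X{\left(u,z \right)} = z \left(3 + z\right)$ ($X{\left(u,z \right)} = \left(3 + z\right) z = z \left(3 + z\right)$)
$L{\left(C \right)} = -8$ ($L{\left(C \right)} = 2 \left(-4\right) = -8$)
$60 \left(L{\left(9 \right)} + X{\left(0,6 \right)}\right) = 60 \left(-8 + 6 \left(3 + 6\right)\right) = 60 \left(-8 + 6 \cdot 9\right) = 60 \left(-8 + 54\right) = 60 \cdot 46 = 2760$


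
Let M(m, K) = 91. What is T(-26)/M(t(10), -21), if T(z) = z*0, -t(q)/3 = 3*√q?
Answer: 0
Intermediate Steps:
t(q) = -9*√q
T(z) = 0
T(-26)/M(t(10), -21) = 0/91 = 0*(1/91) = 0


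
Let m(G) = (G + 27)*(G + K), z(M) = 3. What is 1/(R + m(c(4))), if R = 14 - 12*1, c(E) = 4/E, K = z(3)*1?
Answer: 1/114 ≈ 0.0087719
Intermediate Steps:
K = 3 (K = 3*1 = 3)
m(G) = (3 + G)*(27 + G) (m(G) = (G + 27)*(G + 3) = (27 + G)*(3 + G) = (3 + G)*(27 + G))
R = 2 (R = 14 - 12 = 2)
1/(R + m(c(4))) = 1/(2 + (81 + (4/4)² + 30*(4/4))) = 1/(2 + (81 + (4*(¼))² + 30*(4*(¼)))) = 1/(2 + (81 + 1² + 30*1)) = 1/(2 + (81 + 1 + 30)) = 1/(2 + 112) = 1/114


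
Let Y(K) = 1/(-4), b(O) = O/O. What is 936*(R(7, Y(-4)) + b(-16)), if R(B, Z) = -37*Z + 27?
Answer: 34866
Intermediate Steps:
b(O) = 1
Y(K) = -¼
R(B, Z) = 27 - 37*Z
936*(R(7, Y(-4)) + b(-16)) = 936*((27 - 37*(-¼)) + 1) = 936*((27 + 37/4) + 1) = 936*(145/4 + 1) = 936*(149/4) = 34866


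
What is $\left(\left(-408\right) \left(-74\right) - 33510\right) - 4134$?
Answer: $-7452$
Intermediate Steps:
$\left(\left(-408\right) \left(-74\right) - 33510\right) - 4134 = \left(30192 - 33510\right) - 4134 = -3318 - 4134 = -7452$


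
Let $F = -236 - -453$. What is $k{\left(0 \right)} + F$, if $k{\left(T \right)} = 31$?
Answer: $248$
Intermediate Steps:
$F = 217$ ($F = -236 + 453 = 217$)
$k{\left(0 \right)} + F = 31 + 217 = 248$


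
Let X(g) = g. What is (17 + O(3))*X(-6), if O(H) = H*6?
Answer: -210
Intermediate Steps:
O(H) = 6*H
(17 + O(3))*X(-6) = (17 + 6*3)*(-6) = (17 + 18)*(-6) = 35*(-6) = -210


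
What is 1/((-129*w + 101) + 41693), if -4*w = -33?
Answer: 4/162919 ≈ 2.4552e-5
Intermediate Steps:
w = 33/4 (w = -¼*(-33) = 33/4 ≈ 8.2500)
1/((-129*w + 101) + 41693) = 1/((-129*33/4 + 101) + 41693) = 1/((-4257/4 + 101) + 41693) = 1/(-3853/4 + 41693) = 1/(162919/4) = 4/162919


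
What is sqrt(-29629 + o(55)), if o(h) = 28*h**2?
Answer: 3*sqrt(6119) ≈ 234.67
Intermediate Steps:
sqrt(-29629 + o(55)) = sqrt(-29629 + 28*55**2) = sqrt(-29629 + 28*3025) = sqrt(-29629 + 84700) = sqrt(55071) = 3*sqrt(6119)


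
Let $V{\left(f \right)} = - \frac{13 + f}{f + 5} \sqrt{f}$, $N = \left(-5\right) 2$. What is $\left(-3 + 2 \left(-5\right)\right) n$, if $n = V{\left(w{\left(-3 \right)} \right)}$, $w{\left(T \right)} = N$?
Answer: $- \frac{39 i \sqrt{10}}{5} \approx - 24.666 i$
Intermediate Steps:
$N = -10$
$w{\left(T \right)} = -10$
$V{\left(f \right)} = - \frac{\sqrt{f} \left(13 + f\right)}{5 + f}$ ($V{\left(f \right)} = - \frac{13 + f}{5 + f} \sqrt{f} = - \frac{\sqrt{f} \left(13 + f\right)}{5 + f}$)
$n = \frac{3 i \sqrt{10}}{5}$ ($n = \frac{\sqrt{-10} \left(-13 - -10\right)}{5 - 10} = \frac{i \sqrt{10} \left(-13 + 10\right)}{-5} = i \sqrt{10} \left(- \frac{1}{5}\right) \left(-3\right) = \frac{3 i \sqrt{10}}{5} \approx 1.8974 i$)
$\left(-3 + 2 \left(-5\right)\right) n = \left(-3 + 2 \left(-5\right)\right) \frac{3 i \sqrt{10}}{5} = \left(-3 - 10\right) \frac{3 i \sqrt{10}}{5} = - 13 \frac{3 i \sqrt{10}}{5} = - \frac{39 i \sqrt{10}}{5}$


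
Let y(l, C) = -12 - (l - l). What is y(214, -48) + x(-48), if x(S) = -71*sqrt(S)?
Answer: -12 - 284*I*sqrt(3) ≈ -12.0 - 491.9*I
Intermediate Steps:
y(l, C) = -12 (y(l, C) = -12 - 1*0 = -12 + 0 = -12)
y(214, -48) + x(-48) = -12 - 284*I*sqrt(3)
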